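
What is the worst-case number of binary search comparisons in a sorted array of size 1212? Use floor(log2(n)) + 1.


Binary search halves the search space each step.
Maximum comparisons = floor(log2(1212)) + 1
log2(1212) = 10.2432
floor(log2(1212)) = 10, so 10 + 1 = 11
Final answer: 11


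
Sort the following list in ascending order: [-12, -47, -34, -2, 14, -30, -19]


Original list: [-12, -47, -34, -2, 14, -30, -19]
Repeatedly take the smallest remaining element:
  Remaining [-12, -47, -34, -2, 14, -30, -19] -> smallest is -47
  Remaining [-12, -34, -2, 14, -30, -19] -> smallest is -34
  Remaining [-12, -2, 14, -30, -19] -> smallest is -30
  Remaining [-12, -2, 14, -19] -> smallest is -19
  Remaining [-12, -2, 14] -> smallest is -12
  Remaining [-2, 14] -> smallest is -2
  Remaining [14] -> smallest is 14
Collecting the picks in order gives the sorted list.
Final answer: [-47, -34, -30, -19, -12, -2, 14]


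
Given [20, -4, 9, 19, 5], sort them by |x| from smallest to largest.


Compute absolute values:
  |20| = 20
  |-4| = 4
  |9| = 9
  |19| = 19
  |5| = 5
Absolute values in increasing order: 4 < 5 < 9 < 19 < 20
Listing the original numbers in that order gives the answer.
Final answer: [-4, 5, 9, 19, 20]


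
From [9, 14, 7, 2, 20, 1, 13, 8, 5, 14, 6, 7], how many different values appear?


List all unique values:
Distinct values: [1, 2, 5, 6, 7, 8, 9, 13, 14, 20]
Count = 10
Final answer: 10


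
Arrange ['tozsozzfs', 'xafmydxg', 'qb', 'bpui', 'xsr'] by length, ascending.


Compute lengths:
  'tozsozzfs' has length 9
  'xafmydxg' has length 8
  'qb' has length 2
  'bpui' has length 4
  'xsr' has length 3
Lengths in increasing order: 2 < 3 < 4 < 8 < 9
Listing the words in that order gives the answer.
Final answer: ['qb', 'xsr', 'bpui', 'xafmydxg', 'tozsozzfs']


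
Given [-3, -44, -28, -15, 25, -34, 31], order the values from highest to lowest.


Original list: [-3, -44, -28, -15, 25, -34, 31]
Repeatedly take the largest remaining element:
  Remaining [-3, -44, -28, -15, 25, -34, 31] -> largest is 31
  Remaining [-3, -44, -28, -15, 25, -34] -> largest is 25
  Remaining [-3, -44, -28, -15, -34] -> largest is -3
  Remaining [-44, -28, -15, -34] -> largest is -15
  Remaining [-44, -28, -34] -> largest is -28
  Remaining [-44, -34] -> largest is -34
  Remaining [-44] -> largest is -44
Collecting the picks in order gives the descending list.
Final answer: [31, 25, -3, -15, -28, -34, -44]


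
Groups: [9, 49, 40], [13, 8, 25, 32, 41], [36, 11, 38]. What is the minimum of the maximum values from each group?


Find max of each group:
  Group 1: [9, 49, 40] -> max = 49
  Group 2: [13, 8, 25, 32, 41] -> max = 41
  Group 3: [36, 11, 38] -> max = 38
Maxes: [49, 41, 38]
Minimum of maxes = 38
Final answer: 38


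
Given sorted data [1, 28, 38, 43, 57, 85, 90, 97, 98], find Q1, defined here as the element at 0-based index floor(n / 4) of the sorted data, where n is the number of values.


The list has n = 9 elements.
Q1 index = floor(9 / 4) = floor(2.25) = 2
Counting from index 0 in the sorted data, the element at index 2 is 38.
Final answer: 38


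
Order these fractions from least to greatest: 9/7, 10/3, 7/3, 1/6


Convert to decimal for comparison:
  9/7 = 1.2857
  10/3 = 3.3333
  7/3 = 2.3333
  1/6 = 0.1667
Decimals in increasing order: 0.1667 < 1.2857 < 2.3333 < 3.3333
Writing each back as its fraction gives the sorted order.
Final answer: 1/6, 9/7, 7/3, 10/3


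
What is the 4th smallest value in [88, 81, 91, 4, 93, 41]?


Sort ascending: [4, 41, 81, 88, 91, 93]
The 4th element (1-indexed) is at index 3.
Value = 88
Final answer: 88


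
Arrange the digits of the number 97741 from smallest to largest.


The number 97741 has digits: 9, 7, 7, 4, 1
Sorted: 1, 4, 7, 7, 9
Joining the sorted digits gives the result.
Final answer: 14779


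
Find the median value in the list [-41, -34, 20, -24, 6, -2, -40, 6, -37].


First, sort the list: [-41, -40, -37, -34, -24, -2, 6, 6, 20]
The list has 9 elements (odd count).
The middle index is 4 (0-based), and the element there is -24.
Final answer: -24


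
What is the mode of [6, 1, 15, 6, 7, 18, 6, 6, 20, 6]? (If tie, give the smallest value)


Count the frequency of each value:
  1 appears 1 time(s)
  6 appears 5 time(s)
  7 appears 1 time(s)
  15 appears 1 time(s)
  18 appears 1 time(s)
  20 appears 1 time(s)
Maximum frequency is 5.
Only 6 reaches that frequency, so it is the mode.
Final answer: 6


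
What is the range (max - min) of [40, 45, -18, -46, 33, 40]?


Maximum value: 45
Minimum value: -46
Range = 45 - (-46) = 91
Final answer: 91


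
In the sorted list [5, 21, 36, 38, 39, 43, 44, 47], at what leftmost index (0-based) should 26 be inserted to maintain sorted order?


List is sorted: [5, 21, 36, 38, 39, 43, 44, 47]
We need the leftmost position where 26 can be inserted, i.e. the first index whose element is >= 26 (or the end of the list if none is).
Binary search with low=0, high=8 (0-based indices):
  low=0, high=8, mid=4: a[4]=39 >= 26, so high = 4
  low=0, high=4, mid=2: a[2]=36 >= 26, so high = 2
  low=0, high=2, mid=1: a[1]=21 < 26, so low = 2
Now low = high = 2, so the insertion index is 2.
Final answer: 2


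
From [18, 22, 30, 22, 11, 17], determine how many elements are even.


Check each element:
  18 is even
  22 is even
  30 is even
  22 is even
  11 is odd
  17 is odd
Evens: [18, 22, 30, 22]
Count of evens = 4
Final answer: 4


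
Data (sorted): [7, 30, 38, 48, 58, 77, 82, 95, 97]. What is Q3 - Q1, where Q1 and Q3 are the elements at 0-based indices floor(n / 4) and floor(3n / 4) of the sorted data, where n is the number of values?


The data has n = 9 elements.
Q1 index = floor(9 / 4) = floor(2.25) = 2; Q3 index = floor(3 * 9 / 4) = floor(6.75) = 6
Q1 = element at index 2 = 38
Q3 = element at index 6 = 82
IQR = 82 - 38 = 44
Final answer: 44


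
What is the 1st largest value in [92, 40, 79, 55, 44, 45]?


Sort descending: [92, 79, 55, 45, 44, 40]
The 1st element (1-indexed) is at index 0.
Value = 92
Final answer: 92


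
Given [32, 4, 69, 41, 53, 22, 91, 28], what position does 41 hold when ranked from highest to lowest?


Sort descending: [91, 69, 53, 41, 32, 28, 22, 4]
Find 41 in the sorted list.
41 is at position 4.
Final answer: 4


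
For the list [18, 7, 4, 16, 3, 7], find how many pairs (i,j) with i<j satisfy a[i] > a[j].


For each element, count the later elements that are smaller than it:
  18 (index 0): smaller elements after it = [7, 4, 16, 3, 7] -> 5
  7 (index 1): smaller elements after it = [4, 3] -> 2
  4 (index 2): smaller elements after it = [3] -> 1
  16 (index 3): smaller elements after it = [3, 7] -> 2
  3 (index 4): smaller elements after it = [] -> 0
Total inversions = 5 + 2 + 1 + 2 + 0 = 10
Final answer: 10


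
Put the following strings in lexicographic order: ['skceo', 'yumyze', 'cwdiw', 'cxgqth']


Compare strings character by character (the first differing letter decides):
  'cwdiw' < 'cxgqth' since 'w' < 'x' at position 2
  'cxgqth' < 'skceo' since 'c' < 's' at position 1
  'skceo' < 'yumyze' since 's' < 'y' at position 1
Chaining these comparisons gives the alphabetical order.
Final answer: ['cwdiw', 'cxgqth', 'skceo', 'yumyze']


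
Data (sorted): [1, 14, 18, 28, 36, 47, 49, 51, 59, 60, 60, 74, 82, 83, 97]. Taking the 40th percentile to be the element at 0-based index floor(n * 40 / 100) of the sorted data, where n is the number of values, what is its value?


The dataset has n = 15 elements.
Index = floor(15 * 40 / 100) = floor(600 / 100) = floor(6) = 6
Counting from index 0 in the sorted data, the element at index 6 is 49.
Final answer: 49


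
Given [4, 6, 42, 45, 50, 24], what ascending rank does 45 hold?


Sort ascending: [4, 6, 24, 42, 45, 50]
Find 45 in the sorted list.
45 is at position 5 (1-indexed).
Final answer: 5


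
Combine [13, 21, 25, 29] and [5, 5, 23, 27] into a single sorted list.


List A: [13, 21, 25, 29]
List B: [5, 5, 23, 27]
Repeatedly compare the front elements and take the smaller:
  13 vs 5 -> take 5
  13 vs 5 -> take 5
  13 vs 23 -> take 13
  21 vs 23 -> take 21
  25 vs 23 -> take 23
  25 vs 27 -> take 25
  29 vs 27 -> take 27
  B is exhausted; append the rest of A: [29]
Final answer: [5, 5, 13, 21, 23, 25, 27, 29]


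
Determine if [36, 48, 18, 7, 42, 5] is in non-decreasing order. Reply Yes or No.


Check consecutive pairs:
  36 <= 48? True
  48 <= 18? False
  18 <= 7? False
  7 <= 42? True
  42 <= 5? False
3 consecutive pair(s) are out of order, so the list is not sorted.
Final answer: No


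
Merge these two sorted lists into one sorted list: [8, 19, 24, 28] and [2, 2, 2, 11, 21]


List A: [8, 19, 24, 28]
List B: [2, 2, 2, 11, 21]
Repeatedly compare the front elements and take the smaller:
  8 vs 2 -> take 2
  8 vs 2 -> take 2
  8 vs 2 -> take 2
  8 vs 11 -> take 8
  19 vs 11 -> take 11
  19 vs 21 -> take 19
  24 vs 21 -> take 21
  B is exhausted; append the rest of A: [24, 28]
Final answer: [2, 2, 2, 8, 11, 19, 21, 24, 28]


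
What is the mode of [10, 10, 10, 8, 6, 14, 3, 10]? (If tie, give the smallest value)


Count the frequency of each value:
  3 appears 1 time(s)
  6 appears 1 time(s)
  8 appears 1 time(s)
  10 appears 4 time(s)
  14 appears 1 time(s)
Maximum frequency is 4.
Only 10 reaches that frequency, so it is the mode.
Final answer: 10


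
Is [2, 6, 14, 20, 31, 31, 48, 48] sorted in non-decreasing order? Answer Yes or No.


Check consecutive pairs:
  2 <= 6? True
  6 <= 14? True
  14 <= 20? True
  20 <= 31? True
  31 <= 31? True
  31 <= 48? True
  48 <= 48? True
Every consecutive pair is in order, so the list is non-decreasing.
Final answer: Yes


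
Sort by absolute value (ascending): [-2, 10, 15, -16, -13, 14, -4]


Compute absolute values:
  |-2| = 2
  |10| = 10
  |15| = 15
  |-16| = 16
  |-13| = 13
  |14| = 14
  |-4| = 4
Absolute values in increasing order: 2 < 4 < 10 < 13 < 14 < 15 < 16
Listing the original numbers in that order gives the answer.
Final answer: [-2, -4, 10, -13, 14, 15, -16]


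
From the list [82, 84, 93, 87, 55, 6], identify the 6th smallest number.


Sort ascending: [6, 55, 82, 84, 87, 93]
The 6th element (1-indexed) is at index 5.
Value = 93
Final answer: 93


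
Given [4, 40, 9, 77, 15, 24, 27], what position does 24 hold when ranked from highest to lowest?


Sort descending: [77, 40, 27, 24, 15, 9, 4]
Find 24 in the sorted list.
24 is at position 4.
Final answer: 4


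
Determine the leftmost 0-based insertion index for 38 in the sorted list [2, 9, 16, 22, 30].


List is sorted: [2, 9, 16, 22, 30]
We need the leftmost position where 38 can be inserted, i.e. the first index whose element is >= 38 (or the end of the list if none is).
Binary search with low=0, high=5 (0-based indices):
  low=0, high=5, mid=2: a[2]=16 < 38, so low = 3
  low=3, high=5, mid=4: a[4]=30 < 38, so low = 5
Now low = high = 5, so the insertion index is 5.
Final answer: 5


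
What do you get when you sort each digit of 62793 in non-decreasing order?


The number 62793 has digits: 6, 2, 7, 9, 3
Sorted: 2, 3, 6, 7, 9
Joining the sorted digits gives the result.
Final answer: 23679


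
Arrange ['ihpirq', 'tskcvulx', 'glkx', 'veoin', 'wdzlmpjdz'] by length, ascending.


Compute lengths:
  'ihpirq' has length 6
  'tskcvulx' has length 8
  'glkx' has length 4
  'veoin' has length 5
  'wdzlmpjdz' has length 9
Lengths in increasing order: 4 < 5 < 6 < 8 < 9
Listing the words in that order gives the answer.
Final answer: ['glkx', 'veoin', 'ihpirq', 'tskcvulx', 'wdzlmpjdz']


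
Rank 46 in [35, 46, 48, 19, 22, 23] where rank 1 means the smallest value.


Sort ascending: [19, 22, 23, 35, 46, 48]
Find 46 in the sorted list.
46 is at position 5 (1-indexed).
Final answer: 5


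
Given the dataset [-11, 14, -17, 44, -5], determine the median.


First, sort the list: [-17, -11, -5, 14, 44]
The list has 5 elements (odd count).
The middle index is 2 (0-based), and the element there is -5.
Final answer: -5


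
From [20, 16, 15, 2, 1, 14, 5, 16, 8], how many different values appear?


List all unique values:
Distinct values: [1, 2, 5, 8, 14, 15, 16, 20]
Count = 8
Final answer: 8


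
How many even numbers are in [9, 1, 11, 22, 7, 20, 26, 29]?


Check each element:
  9 is odd
  1 is odd
  11 is odd
  22 is even
  7 is odd
  20 is even
  26 is even
  29 is odd
Evens: [22, 20, 26]
Count of evens = 3
Final answer: 3


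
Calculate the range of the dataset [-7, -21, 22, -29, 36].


Maximum value: 36
Minimum value: -29
Range = 36 - (-29) = 65
Final answer: 65


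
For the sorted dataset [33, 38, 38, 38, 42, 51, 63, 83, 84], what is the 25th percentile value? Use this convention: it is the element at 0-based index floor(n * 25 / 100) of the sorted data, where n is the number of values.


The dataset has n = 9 elements.
Index = floor(9 * 25 / 100) = floor(225 / 100) = floor(2.25) = 2
Counting from index 0 in the sorted data, the element at index 2 is 38.
Final answer: 38


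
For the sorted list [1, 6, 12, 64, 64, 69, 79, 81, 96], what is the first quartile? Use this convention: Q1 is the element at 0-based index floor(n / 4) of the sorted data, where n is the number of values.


The list has n = 9 elements.
Q1 index = floor(9 / 4) = floor(2.25) = 2
Counting from index 0 in the sorted data, the element at index 2 is 12.
Final answer: 12


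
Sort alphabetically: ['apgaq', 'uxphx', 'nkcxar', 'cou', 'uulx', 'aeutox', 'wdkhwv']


Compare strings character by character (the first differing letter decides):
  'aeutox' < 'apgaq' since 'e' < 'p' at position 2
  'apgaq' < 'cou' since 'a' < 'c' at position 1
  'cou' < 'nkcxar' since 'c' < 'n' at position 1
  'nkcxar' < 'uulx' since 'n' < 'u' at position 1
  'uulx' < 'uxphx' since 'u' < 'x' at position 2
  'uxphx' < 'wdkhwv' since 'u' < 'w' at position 1
Chaining these comparisons gives the alphabetical order.
Final answer: ['aeutox', 'apgaq', 'cou', 'nkcxar', 'uulx', 'uxphx', 'wdkhwv']


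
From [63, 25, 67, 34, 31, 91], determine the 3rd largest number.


Sort descending: [91, 67, 63, 34, 31, 25]
The 3rd element (1-indexed) is at index 2.
Value = 63
Final answer: 63


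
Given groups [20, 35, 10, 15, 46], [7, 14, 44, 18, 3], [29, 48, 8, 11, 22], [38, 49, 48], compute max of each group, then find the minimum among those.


Find max of each group:
  Group 1: [20, 35, 10, 15, 46] -> max = 46
  Group 2: [7, 14, 44, 18, 3] -> max = 44
  Group 3: [29, 48, 8, 11, 22] -> max = 48
  Group 4: [38, 49, 48] -> max = 49
Maxes: [46, 44, 48, 49]
Minimum of maxes = 44
Final answer: 44


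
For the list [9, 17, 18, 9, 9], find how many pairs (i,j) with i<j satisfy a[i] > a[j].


For each element, count the later elements that are smaller than it:
  9 (index 0): smaller elements after it = [] -> 0
  17 (index 1): smaller elements after it = [9, 9] -> 2
  18 (index 2): smaller elements after it = [9, 9] -> 2
  9 (index 3): smaller elements after it = [] -> 0
Total inversions = 0 + 2 + 2 + 0 = 4
Final answer: 4


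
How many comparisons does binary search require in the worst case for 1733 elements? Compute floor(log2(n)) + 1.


Binary search halves the search space each step.
Maximum comparisons = floor(log2(1733)) + 1
log2(1733) = 10.7591
floor(log2(1733)) = 10, so 10 + 1 = 11
Final answer: 11


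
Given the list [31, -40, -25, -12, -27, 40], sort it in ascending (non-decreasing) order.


Original list: [31, -40, -25, -12, -27, 40]
Repeatedly take the smallest remaining element:
  Remaining [31, -40, -25, -12, -27, 40] -> smallest is -40
  Remaining [31, -25, -12, -27, 40] -> smallest is -27
  Remaining [31, -25, -12, 40] -> smallest is -25
  Remaining [31, -12, 40] -> smallest is -12
  Remaining [31, 40] -> smallest is 31
  Remaining [40] -> smallest is 40
Collecting the picks in order gives the sorted list.
Final answer: [-40, -27, -25, -12, 31, 40]


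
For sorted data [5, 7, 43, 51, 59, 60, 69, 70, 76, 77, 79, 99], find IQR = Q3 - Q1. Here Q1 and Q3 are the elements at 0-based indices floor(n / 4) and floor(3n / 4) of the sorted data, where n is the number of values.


The data has n = 12 elements.
Q1 index = floor(12 / 4) = floor(3) = 3; Q3 index = floor(3 * 12 / 4) = floor(9) = 9
Q1 = element at index 3 = 51
Q3 = element at index 9 = 77
IQR = 77 - 51 = 26
Final answer: 26


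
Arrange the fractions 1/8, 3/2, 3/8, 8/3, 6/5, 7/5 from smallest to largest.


Convert to decimal for comparison:
  1/8 = 0.125
  3/2 = 1.5
  3/8 = 0.375
  8/3 = 2.6667
  6/5 = 1.2
  7/5 = 1.4
Decimals in increasing order: 0.125 < 0.375 < 1.2 < 1.4 < 1.5 < 2.6667
Writing each back as its fraction gives the sorted order.
Final answer: 1/8, 3/8, 6/5, 7/5, 3/2, 8/3


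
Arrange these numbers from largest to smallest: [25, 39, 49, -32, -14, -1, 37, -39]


Original list: [25, 39, 49, -32, -14, -1, 37, -39]
Repeatedly take the largest remaining element:
  Remaining [25, 39, 49, -32, -14, -1, 37, -39] -> largest is 49
  Remaining [25, 39, -32, -14, -1, 37, -39] -> largest is 39
  Remaining [25, -32, -14, -1, 37, -39] -> largest is 37
  Remaining [25, -32, -14, -1, -39] -> largest is 25
  Remaining [-32, -14, -1, -39] -> largest is -1
  Remaining [-32, -14, -39] -> largest is -14
  Remaining [-32, -39] -> largest is -32
  Remaining [-39] -> largest is -39
Collecting the picks in order gives the descending list.
Final answer: [49, 39, 37, 25, -1, -14, -32, -39]


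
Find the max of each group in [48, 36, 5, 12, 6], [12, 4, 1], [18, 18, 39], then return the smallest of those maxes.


Find max of each group:
  Group 1: [48, 36, 5, 12, 6] -> max = 48
  Group 2: [12, 4, 1] -> max = 12
  Group 3: [18, 18, 39] -> max = 39
Maxes: [48, 12, 39]
Minimum of maxes = 12
Final answer: 12


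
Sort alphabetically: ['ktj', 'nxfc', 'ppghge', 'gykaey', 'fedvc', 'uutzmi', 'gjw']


Compare strings character by character (the first differing letter decides):
  'fedvc' < 'gjw' since 'f' < 'g' at position 1
  'gjw' < 'gykaey' since 'j' < 'y' at position 2
  'gykaey' < 'ktj' since 'g' < 'k' at position 1
  'ktj' < 'nxfc' since 'k' < 'n' at position 1
  'nxfc' < 'ppghge' since 'n' < 'p' at position 1
  'ppghge' < 'uutzmi' since 'p' < 'u' at position 1
Chaining these comparisons gives the alphabetical order.
Final answer: ['fedvc', 'gjw', 'gykaey', 'ktj', 'nxfc', 'ppghge', 'uutzmi']


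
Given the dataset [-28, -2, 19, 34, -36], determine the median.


First, sort the list: [-36, -28, -2, 19, 34]
The list has 5 elements (odd count).
The middle index is 2 (0-based), and the element there is -2.
Final answer: -2


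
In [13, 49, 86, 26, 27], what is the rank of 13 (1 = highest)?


Sort descending: [86, 49, 27, 26, 13]
Find 13 in the sorted list.
13 is at position 5.
Final answer: 5


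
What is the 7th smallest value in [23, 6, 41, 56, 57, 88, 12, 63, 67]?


Sort ascending: [6, 12, 23, 41, 56, 57, 63, 67, 88]
The 7th element (1-indexed) is at index 6.
Value = 63
Final answer: 63


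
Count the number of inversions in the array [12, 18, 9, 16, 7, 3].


For each element, count the later elements that are smaller than it:
  12 (index 0): smaller elements after it = [9, 7, 3] -> 3
  18 (index 1): smaller elements after it = [9, 16, 7, 3] -> 4
  9 (index 2): smaller elements after it = [7, 3] -> 2
  16 (index 3): smaller elements after it = [7, 3] -> 2
  7 (index 4): smaller elements after it = [3] -> 1
Total inversions = 3 + 4 + 2 + 2 + 1 = 12
Final answer: 12


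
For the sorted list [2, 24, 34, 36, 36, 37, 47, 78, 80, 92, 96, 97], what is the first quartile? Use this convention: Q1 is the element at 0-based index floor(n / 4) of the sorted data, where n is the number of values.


The list has n = 12 elements.
Q1 index = floor(12 / 4) = floor(3) = 3
Counting from index 0 in the sorted data, the element at index 3 is 36.
Final answer: 36


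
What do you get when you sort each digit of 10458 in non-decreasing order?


The number 10458 has digits: 1, 0, 4, 5, 8
Sorted: 0, 1, 4, 5, 8
Joining the sorted digits gives the result.
Final answer: 01458


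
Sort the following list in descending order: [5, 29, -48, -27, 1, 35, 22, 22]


Original list: [5, 29, -48, -27, 1, 35, 22, 22]
Repeatedly take the largest remaining element:
  Remaining [5, 29, -48, -27, 1, 35, 22, 22] -> largest is 35
  Remaining [5, 29, -48, -27, 1, 22, 22] -> largest is 29
  Remaining [5, -48, -27, 1, 22, 22] -> largest is 22
  Remaining [5, -48, -27, 1, 22] -> largest is 22
  Remaining [5, -48, -27, 1] -> largest is 5
  Remaining [-48, -27, 1] -> largest is 1
  Remaining [-48, -27] -> largest is -27
  Remaining [-48] -> largest is -48
Collecting the picks in order gives the descending list.
Final answer: [35, 29, 22, 22, 5, 1, -27, -48]


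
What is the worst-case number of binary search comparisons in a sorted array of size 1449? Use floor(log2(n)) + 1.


Binary search halves the search space each step.
Maximum comparisons = floor(log2(1449)) + 1
log2(1449) = 10.5008
floor(log2(1449)) = 10, so 10 + 1 = 11
Final answer: 11


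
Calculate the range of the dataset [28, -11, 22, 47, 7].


Maximum value: 47
Minimum value: -11
Range = 47 - (-11) = 58
Final answer: 58


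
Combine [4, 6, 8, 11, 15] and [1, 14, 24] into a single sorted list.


List A: [4, 6, 8, 11, 15]
List B: [1, 14, 24]
Repeatedly compare the front elements and take the smaller:
  4 vs 1 -> take 1
  4 vs 14 -> take 4
  6 vs 14 -> take 6
  8 vs 14 -> take 8
  11 vs 14 -> take 11
  15 vs 14 -> take 14
  15 vs 24 -> take 15
  A is exhausted; append the rest of B: [24]
Final answer: [1, 4, 6, 8, 11, 14, 15, 24]


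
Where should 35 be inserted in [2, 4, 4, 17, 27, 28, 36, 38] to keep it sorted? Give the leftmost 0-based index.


List is sorted: [2, 4, 4, 17, 27, 28, 36, 38]
We need the leftmost position where 35 can be inserted, i.e. the first index whose element is >= 35 (or the end of the list if none is).
Binary search with low=0, high=8 (0-based indices):
  low=0, high=8, mid=4: a[4]=27 < 35, so low = 5
  low=5, high=8, mid=6: a[6]=36 >= 35, so high = 6
  low=5, high=6, mid=5: a[5]=28 < 35, so low = 6
Now low = high = 6, so the insertion index is 6.
Final answer: 6


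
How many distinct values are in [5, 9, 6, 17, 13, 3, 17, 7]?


List all unique values:
Distinct values: [3, 5, 6, 7, 9, 13, 17]
Count = 7
Final answer: 7


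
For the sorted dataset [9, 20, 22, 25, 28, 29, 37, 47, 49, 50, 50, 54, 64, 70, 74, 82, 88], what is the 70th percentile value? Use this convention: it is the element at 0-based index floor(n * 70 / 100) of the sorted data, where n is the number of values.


The dataset has n = 17 elements.
Index = floor(17 * 70 / 100) = floor(1190 / 100) = floor(11.9) = 11
Counting from index 0 in the sorted data, the element at index 11 is 54.
Final answer: 54


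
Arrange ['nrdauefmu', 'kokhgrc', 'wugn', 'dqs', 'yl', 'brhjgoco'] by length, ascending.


Compute lengths:
  'nrdauefmu' has length 9
  'kokhgrc' has length 7
  'wugn' has length 4
  'dqs' has length 3
  'yl' has length 2
  'brhjgoco' has length 8
Lengths in increasing order: 2 < 3 < 4 < 7 < 8 < 9
Listing the words in that order gives the answer.
Final answer: ['yl', 'dqs', 'wugn', 'kokhgrc', 'brhjgoco', 'nrdauefmu']


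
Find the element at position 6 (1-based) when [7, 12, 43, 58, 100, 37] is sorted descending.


Sort descending: [100, 58, 43, 37, 12, 7]
The 6th element (1-indexed) is at index 5.
Value = 7
Final answer: 7


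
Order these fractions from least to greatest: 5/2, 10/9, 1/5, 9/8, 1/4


Convert to decimal for comparison:
  5/2 = 2.5
  10/9 = 1.1111
  1/5 = 0.2
  9/8 = 1.125
  1/4 = 0.25
Decimals in increasing order: 0.2 < 0.25 < 1.1111 < 1.125 < 2.5
Writing each back as its fraction gives the sorted order.
Final answer: 1/5, 1/4, 10/9, 9/8, 5/2


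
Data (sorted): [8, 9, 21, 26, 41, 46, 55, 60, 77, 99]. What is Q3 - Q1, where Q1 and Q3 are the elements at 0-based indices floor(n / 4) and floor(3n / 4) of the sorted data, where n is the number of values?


The data has n = 10 elements.
Q1 index = floor(10 / 4) = floor(2.5) = 2; Q3 index = floor(3 * 10 / 4) = floor(7.5) = 7
Q1 = element at index 2 = 21
Q3 = element at index 7 = 60
IQR = 60 - 21 = 39
Final answer: 39


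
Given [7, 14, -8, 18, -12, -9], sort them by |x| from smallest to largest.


Compute absolute values:
  |7| = 7
  |14| = 14
  |-8| = 8
  |18| = 18
  |-12| = 12
  |-9| = 9
Absolute values in increasing order: 7 < 8 < 9 < 12 < 14 < 18
Listing the original numbers in that order gives the answer.
Final answer: [7, -8, -9, -12, 14, 18]


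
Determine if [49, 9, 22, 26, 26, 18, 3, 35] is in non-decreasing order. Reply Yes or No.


Check consecutive pairs:
  49 <= 9? False
  9 <= 22? True
  22 <= 26? True
  26 <= 26? True
  26 <= 18? False
  18 <= 3? False
  3 <= 35? True
3 consecutive pair(s) are out of order, so the list is not sorted.
Final answer: No


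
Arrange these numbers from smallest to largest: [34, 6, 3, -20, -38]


Original list: [34, 6, 3, -20, -38]
Repeatedly take the smallest remaining element:
  Remaining [34, 6, 3, -20, -38] -> smallest is -38
  Remaining [34, 6, 3, -20] -> smallest is -20
  Remaining [34, 6, 3] -> smallest is 3
  Remaining [34, 6] -> smallest is 6
  Remaining [34] -> smallest is 34
Collecting the picks in order gives the sorted list.
Final answer: [-38, -20, 3, 6, 34]


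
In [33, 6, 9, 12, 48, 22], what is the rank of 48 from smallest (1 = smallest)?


Sort ascending: [6, 9, 12, 22, 33, 48]
Find 48 in the sorted list.
48 is at position 6 (1-indexed).
Final answer: 6


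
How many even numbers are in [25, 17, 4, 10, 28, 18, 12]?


Check each element:
  25 is odd
  17 is odd
  4 is even
  10 is even
  28 is even
  18 is even
  12 is even
Evens: [4, 10, 28, 18, 12]
Count of evens = 5
Final answer: 5


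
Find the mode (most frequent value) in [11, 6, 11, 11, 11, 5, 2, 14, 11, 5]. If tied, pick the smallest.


Count the frequency of each value:
  2 appears 1 time(s)
  5 appears 2 time(s)
  6 appears 1 time(s)
  11 appears 5 time(s)
  14 appears 1 time(s)
Maximum frequency is 5.
Only 11 reaches that frequency, so it is the mode.
Final answer: 11


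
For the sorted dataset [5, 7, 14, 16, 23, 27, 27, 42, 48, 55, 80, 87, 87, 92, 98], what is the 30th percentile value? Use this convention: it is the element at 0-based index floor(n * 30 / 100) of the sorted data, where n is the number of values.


The dataset has n = 15 elements.
Index = floor(15 * 30 / 100) = floor(450 / 100) = floor(4.5) = 4
Counting from index 0 in the sorted data, the element at index 4 is 23.
Final answer: 23


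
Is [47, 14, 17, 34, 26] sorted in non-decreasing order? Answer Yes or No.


Check consecutive pairs:
  47 <= 14? False
  14 <= 17? True
  17 <= 34? True
  34 <= 26? False
2 consecutive pair(s) are out of order, so the list is not sorted.
Final answer: No


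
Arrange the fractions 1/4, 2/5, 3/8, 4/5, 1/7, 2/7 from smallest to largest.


Convert to decimal for comparison:
  1/4 = 0.25
  2/5 = 0.4
  3/8 = 0.375
  4/5 = 0.8
  1/7 = 0.1429
  2/7 = 0.2857
Decimals in increasing order: 0.1429 < 0.25 < 0.2857 < 0.375 < 0.4 < 0.8
Writing each back as its fraction gives the sorted order.
Final answer: 1/7, 1/4, 2/7, 3/8, 2/5, 4/5


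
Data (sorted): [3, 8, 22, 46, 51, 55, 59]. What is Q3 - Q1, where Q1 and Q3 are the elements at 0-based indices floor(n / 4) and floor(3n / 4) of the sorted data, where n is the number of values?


The data has n = 7 elements.
Q1 index = floor(7 / 4) = floor(1.75) = 1; Q3 index = floor(3 * 7 / 4) = floor(5.25) = 5
Q1 = element at index 1 = 8
Q3 = element at index 5 = 55
IQR = 55 - 8 = 47
Final answer: 47


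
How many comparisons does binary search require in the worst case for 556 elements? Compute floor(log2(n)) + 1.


Binary search halves the search space each step.
Maximum comparisons = floor(log2(556)) + 1
log2(556) = 9.1189
floor(log2(556)) = 9, so 9 + 1 = 10
Final answer: 10


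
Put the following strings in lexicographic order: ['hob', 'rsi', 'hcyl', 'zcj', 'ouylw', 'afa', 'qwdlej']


Compare strings character by character (the first differing letter decides):
  'afa' < 'hcyl' since 'a' < 'h' at position 1
  'hcyl' < 'hob' since 'c' < 'o' at position 2
  'hob' < 'ouylw' since 'h' < 'o' at position 1
  'ouylw' < 'qwdlej' since 'o' < 'q' at position 1
  'qwdlej' < 'rsi' since 'q' < 'r' at position 1
  'rsi' < 'zcj' since 'r' < 'z' at position 1
Chaining these comparisons gives the alphabetical order.
Final answer: ['afa', 'hcyl', 'hob', 'ouylw', 'qwdlej', 'rsi', 'zcj']


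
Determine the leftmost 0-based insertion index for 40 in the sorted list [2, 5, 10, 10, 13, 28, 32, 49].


List is sorted: [2, 5, 10, 10, 13, 28, 32, 49]
We need the leftmost position where 40 can be inserted, i.e. the first index whose element is >= 40 (or the end of the list if none is).
Binary search with low=0, high=8 (0-based indices):
  low=0, high=8, mid=4: a[4]=13 < 40, so low = 5
  low=5, high=8, mid=6: a[6]=32 < 40, so low = 7
  low=7, high=8, mid=7: a[7]=49 >= 40, so high = 7
Now low = high = 7, so the insertion index is 7.
Final answer: 7


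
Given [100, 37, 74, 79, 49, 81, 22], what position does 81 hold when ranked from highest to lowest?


Sort descending: [100, 81, 79, 74, 49, 37, 22]
Find 81 in the sorted list.
81 is at position 2.
Final answer: 2


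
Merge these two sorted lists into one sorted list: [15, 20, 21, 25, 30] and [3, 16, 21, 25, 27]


List A: [15, 20, 21, 25, 30]
List B: [3, 16, 21, 25, 27]
Repeatedly compare the front elements and take the smaller:
  15 vs 3 -> take 3
  15 vs 16 -> take 15
  20 vs 16 -> take 16
  20 vs 21 -> take 20
  21 vs 21 -> take 21
  25 vs 21 -> take 21
  25 vs 25 -> take 25
  30 vs 25 -> take 25
  30 vs 27 -> take 27
  B is exhausted; append the rest of A: [30]
Final answer: [3, 15, 16, 20, 21, 21, 25, 25, 27, 30]


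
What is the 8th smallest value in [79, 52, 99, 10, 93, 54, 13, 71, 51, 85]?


Sort ascending: [10, 13, 51, 52, 54, 71, 79, 85, 93, 99]
The 8th element (1-indexed) is at index 7.
Value = 85
Final answer: 85


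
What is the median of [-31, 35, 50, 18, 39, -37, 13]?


First, sort the list: [-37, -31, 13, 18, 35, 39, 50]
The list has 7 elements (odd count).
The middle index is 3 (0-based), and the element there is 18.
Final answer: 18


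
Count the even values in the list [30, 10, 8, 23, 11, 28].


Check each element:
  30 is even
  10 is even
  8 is even
  23 is odd
  11 is odd
  28 is even
Evens: [30, 10, 8, 28]
Count of evens = 4
Final answer: 4


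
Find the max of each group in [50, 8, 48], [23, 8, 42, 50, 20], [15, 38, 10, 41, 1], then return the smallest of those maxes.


Find max of each group:
  Group 1: [50, 8, 48] -> max = 50
  Group 2: [23, 8, 42, 50, 20] -> max = 50
  Group 3: [15, 38, 10, 41, 1] -> max = 41
Maxes: [50, 50, 41]
Minimum of maxes = 41
Final answer: 41


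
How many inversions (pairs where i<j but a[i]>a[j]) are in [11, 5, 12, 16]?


For each element, count the later elements that are smaller than it:
  11 (index 0): smaller elements after it = [5] -> 1
  5 (index 1): smaller elements after it = [] -> 0
  12 (index 2): smaller elements after it = [] -> 0
Total inversions = 1 + 0 + 0 = 1
Final answer: 1


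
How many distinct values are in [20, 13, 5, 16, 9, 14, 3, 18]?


List all unique values:
Distinct values: [3, 5, 9, 13, 14, 16, 18, 20]
Count = 8
Final answer: 8


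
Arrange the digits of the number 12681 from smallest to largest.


The number 12681 has digits: 1, 2, 6, 8, 1
Sorted: 1, 1, 2, 6, 8
Joining the sorted digits gives the result.
Final answer: 11268


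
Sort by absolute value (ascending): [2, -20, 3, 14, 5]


Compute absolute values:
  |2| = 2
  |-20| = 20
  |3| = 3
  |14| = 14
  |5| = 5
Absolute values in increasing order: 2 < 3 < 5 < 14 < 20
Listing the original numbers in that order gives the answer.
Final answer: [2, 3, 5, 14, -20]


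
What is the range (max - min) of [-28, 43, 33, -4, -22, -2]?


Maximum value: 43
Minimum value: -28
Range = 43 - (-28) = 71
Final answer: 71


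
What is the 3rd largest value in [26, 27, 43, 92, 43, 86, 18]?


Sort descending: [92, 86, 43, 43, 27, 26, 18]
The 3rd element (1-indexed) is at index 2.
Value = 43
Final answer: 43


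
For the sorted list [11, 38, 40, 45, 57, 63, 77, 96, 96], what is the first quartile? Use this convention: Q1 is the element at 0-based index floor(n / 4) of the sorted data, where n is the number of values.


The list has n = 9 elements.
Q1 index = floor(9 / 4) = floor(2.25) = 2
Counting from index 0 in the sorted data, the element at index 2 is 40.
Final answer: 40


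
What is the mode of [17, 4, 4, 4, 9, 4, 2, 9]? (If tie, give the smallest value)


Count the frequency of each value:
  2 appears 1 time(s)
  4 appears 4 time(s)
  9 appears 2 time(s)
  17 appears 1 time(s)
Maximum frequency is 4.
Only 4 reaches that frequency, so it is the mode.
Final answer: 4


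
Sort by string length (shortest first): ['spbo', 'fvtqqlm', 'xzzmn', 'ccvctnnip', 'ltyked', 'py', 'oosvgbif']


Compute lengths:
  'spbo' has length 4
  'fvtqqlm' has length 7
  'xzzmn' has length 5
  'ccvctnnip' has length 9
  'ltyked' has length 6
  'py' has length 2
  'oosvgbif' has length 8
Lengths in increasing order: 2 < 4 < 5 < 6 < 7 < 8 < 9
Listing the words in that order gives the answer.
Final answer: ['py', 'spbo', 'xzzmn', 'ltyked', 'fvtqqlm', 'oosvgbif', 'ccvctnnip']


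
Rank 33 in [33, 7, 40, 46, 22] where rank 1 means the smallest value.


Sort ascending: [7, 22, 33, 40, 46]
Find 33 in the sorted list.
33 is at position 3 (1-indexed).
Final answer: 3


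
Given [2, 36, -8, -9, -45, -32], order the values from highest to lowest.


Original list: [2, 36, -8, -9, -45, -32]
Repeatedly take the largest remaining element:
  Remaining [2, 36, -8, -9, -45, -32] -> largest is 36
  Remaining [2, -8, -9, -45, -32] -> largest is 2
  Remaining [-8, -9, -45, -32] -> largest is -8
  Remaining [-9, -45, -32] -> largest is -9
  Remaining [-45, -32] -> largest is -32
  Remaining [-45] -> largest is -45
Collecting the picks in order gives the descending list.
Final answer: [36, 2, -8, -9, -32, -45]


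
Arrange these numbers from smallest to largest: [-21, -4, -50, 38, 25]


Original list: [-21, -4, -50, 38, 25]
Repeatedly take the smallest remaining element:
  Remaining [-21, -4, -50, 38, 25] -> smallest is -50
  Remaining [-21, -4, 38, 25] -> smallest is -21
  Remaining [-4, 38, 25] -> smallest is -4
  Remaining [38, 25] -> smallest is 25
  Remaining [38] -> smallest is 38
Collecting the picks in order gives the sorted list.
Final answer: [-50, -21, -4, 25, 38]


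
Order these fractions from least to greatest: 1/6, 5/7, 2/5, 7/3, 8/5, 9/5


Convert to decimal for comparison:
  1/6 = 0.1667
  5/7 = 0.7143
  2/5 = 0.4
  7/3 = 2.3333
  8/5 = 1.6
  9/5 = 1.8
Decimals in increasing order: 0.1667 < 0.4 < 0.7143 < 1.6 < 1.8 < 2.3333
Writing each back as its fraction gives the sorted order.
Final answer: 1/6, 2/5, 5/7, 8/5, 9/5, 7/3


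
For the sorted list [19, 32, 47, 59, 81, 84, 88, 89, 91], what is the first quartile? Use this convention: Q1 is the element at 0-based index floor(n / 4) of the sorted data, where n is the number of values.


The list has n = 9 elements.
Q1 index = floor(9 / 4) = floor(2.25) = 2
Counting from index 0 in the sorted data, the element at index 2 is 47.
Final answer: 47


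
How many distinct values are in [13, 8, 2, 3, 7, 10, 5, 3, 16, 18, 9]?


List all unique values:
Distinct values: [2, 3, 5, 7, 8, 9, 10, 13, 16, 18]
Count = 10
Final answer: 10


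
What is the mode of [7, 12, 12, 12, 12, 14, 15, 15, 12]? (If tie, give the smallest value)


Count the frequency of each value:
  7 appears 1 time(s)
  12 appears 5 time(s)
  14 appears 1 time(s)
  15 appears 2 time(s)
Maximum frequency is 5.
Only 12 reaches that frequency, so it is the mode.
Final answer: 12


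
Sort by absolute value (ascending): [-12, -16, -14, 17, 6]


Compute absolute values:
  |-12| = 12
  |-16| = 16
  |-14| = 14
  |17| = 17
  |6| = 6
Absolute values in increasing order: 6 < 12 < 14 < 16 < 17
Listing the original numbers in that order gives the answer.
Final answer: [6, -12, -14, -16, 17]


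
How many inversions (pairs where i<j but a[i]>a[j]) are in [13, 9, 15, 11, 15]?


For each element, count the later elements that are smaller than it:
  13 (index 0): smaller elements after it = [9, 11] -> 2
  9 (index 1): smaller elements after it = [] -> 0
  15 (index 2): smaller elements after it = [11] -> 1
  11 (index 3): smaller elements after it = [] -> 0
Total inversions = 2 + 0 + 1 + 0 = 3
Final answer: 3


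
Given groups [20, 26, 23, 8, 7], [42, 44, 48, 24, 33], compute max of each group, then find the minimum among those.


Find max of each group:
  Group 1: [20, 26, 23, 8, 7] -> max = 26
  Group 2: [42, 44, 48, 24, 33] -> max = 48
Maxes: [26, 48]
Minimum of maxes = 26
Final answer: 26


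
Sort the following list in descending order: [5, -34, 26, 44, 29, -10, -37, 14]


Original list: [5, -34, 26, 44, 29, -10, -37, 14]
Repeatedly take the largest remaining element:
  Remaining [5, -34, 26, 44, 29, -10, -37, 14] -> largest is 44
  Remaining [5, -34, 26, 29, -10, -37, 14] -> largest is 29
  Remaining [5, -34, 26, -10, -37, 14] -> largest is 26
  Remaining [5, -34, -10, -37, 14] -> largest is 14
  Remaining [5, -34, -10, -37] -> largest is 5
  Remaining [-34, -10, -37] -> largest is -10
  Remaining [-34, -37] -> largest is -34
  Remaining [-37] -> largest is -37
Collecting the picks in order gives the descending list.
Final answer: [44, 29, 26, 14, 5, -10, -34, -37]


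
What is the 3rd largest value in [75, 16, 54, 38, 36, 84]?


Sort descending: [84, 75, 54, 38, 36, 16]
The 3rd element (1-indexed) is at index 2.
Value = 54
Final answer: 54


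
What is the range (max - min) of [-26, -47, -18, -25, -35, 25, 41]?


Maximum value: 41
Minimum value: -47
Range = 41 - (-47) = 88
Final answer: 88


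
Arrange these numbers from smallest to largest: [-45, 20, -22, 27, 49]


Original list: [-45, 20, -22, 27, 49]
Repeatedly take the smallest remaining element:
  Remaining [-45, 20, -22, 27, 49] -> smallest is -45
  Remaining [20, -22, 27, 49] -> smallest is -22
  Remaining [20, 27, 49] -> smallest is 20
  Remaining [27, 49] -> smallest is 27
  Remaining [49] -> smallest is 49
Collecting the picks in order gives the sorted list.
Final answer: [-45, -22, 20, 27, 49]


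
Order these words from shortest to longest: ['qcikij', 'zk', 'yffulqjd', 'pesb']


Compute lengths:
  'qcikij' has length 6
  'zk' has length 2
  'yffulqjd' has length 8
  'pesb' has length 4
Lengths in increasing order: 2 < 4 < 6 < 8
Listing the words in that order gives the answer.
Final answer: ['zk', 'pesb', 'qcikij', 'yffulqjd']


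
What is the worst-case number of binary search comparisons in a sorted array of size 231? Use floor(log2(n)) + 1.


Binary search halves the search space each step.
Maximum comparisons = floor(log2(231)) + 1
log2(231) = 7.8517
floor(log2(231)) = 7, so 7 + 1 = 8
Final answer: 8


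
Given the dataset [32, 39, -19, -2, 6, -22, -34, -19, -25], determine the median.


First, sort the list: [-34, -25, -22, -19, -19, -2, 6, 32, 39]
The list has 9 elements (odd count).
The middle index is 4 (0-based), and the element there is -19.
Final answer: -19


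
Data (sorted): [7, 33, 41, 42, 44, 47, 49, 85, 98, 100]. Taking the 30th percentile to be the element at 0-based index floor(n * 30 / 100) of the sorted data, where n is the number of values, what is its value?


The dataset has n = 10 elements.
Index = floor(10 * 30 / 100) = floor(300 / 100) = floor(3) = 3
Counting from index 0 in the sorted data, the element at index 3 is 42.
Final answer: 42


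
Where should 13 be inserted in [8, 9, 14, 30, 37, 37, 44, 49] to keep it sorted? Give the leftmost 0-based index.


List is sorted: [8, 9, 14, 30, 37, 37, 44, 49]
We need the leftmost position where 13 can be inserted, i.e. the first index whose element is >= 13 (or the end of the list if none is).
Binary search with low=0, high=8 (0-based indices):
  low=0, high=8, mid=4: a[4]=37 >= 13, so high = 4
  low=0, high=4, mid=2: a[2]=14 >= 13, so high = 2
  low=0, high=2, mid=1: a[1]=9 < 13, so low = 2
Now low = high = 2, so the insertion index is 2.
Final answer: 2
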